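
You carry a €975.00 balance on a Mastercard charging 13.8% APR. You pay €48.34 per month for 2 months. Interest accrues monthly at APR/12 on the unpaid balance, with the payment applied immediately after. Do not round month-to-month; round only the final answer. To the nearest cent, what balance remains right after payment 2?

Monthly rate r = 13.8%/12 = 1.15% = 0.0115.
Each month: B ← B·(1+r) − €48.34.
Month 1: interest €11.21; balance after payment €937.87.
Month 2: interest €10.79; balance after payment €900.32.

€900.32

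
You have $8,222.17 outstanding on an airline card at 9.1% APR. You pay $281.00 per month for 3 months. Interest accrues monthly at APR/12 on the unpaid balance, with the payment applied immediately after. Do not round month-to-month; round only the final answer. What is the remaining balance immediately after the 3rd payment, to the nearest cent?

Monthly rate r = 9.1%/12 = 0.758333% = 0.00758333.
Each month: B ← B·(1+r) − $281.00.
Month 1: interest $62.35; balance after payment $8,003.52.
Month 2: interest $60.69; balance after payment $7,783.21.
Month 3: interest $59.02; balance after payment $7,561.24.

$7,561.24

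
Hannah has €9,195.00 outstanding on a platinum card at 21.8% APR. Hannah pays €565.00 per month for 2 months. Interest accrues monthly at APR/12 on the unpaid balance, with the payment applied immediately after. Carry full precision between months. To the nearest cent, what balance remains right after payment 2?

€8,391.86

Monthly rate r = 21.8%/12 = 1.81667% = 0.0181667.
Each month: B ← B·(1+r) − €565.00.
Month 1: interest €167.04; balance after payment €8,797.04.
Month 2: interest €159.81; balance after payment €8,391.86.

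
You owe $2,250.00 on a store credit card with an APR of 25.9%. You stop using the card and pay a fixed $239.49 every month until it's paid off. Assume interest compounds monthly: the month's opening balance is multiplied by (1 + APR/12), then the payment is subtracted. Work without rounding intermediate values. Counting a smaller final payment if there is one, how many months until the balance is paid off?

11 payments

Monthly rate r = 25.9%/12 = 2.15833% = 0.0215833.
Recurrence: B ← B·(1+r) − $239.49.
Month 1: interest $48.56; balance after payment $2,059.07.
Month 2: interest $44.44; balance after payment $1,864.02.
Closed form: n = −ln(1 − rB₀/P)/ln(1+r) = −ln(0.79723)/ln(1.02158) ≈ 10.613, so the balance reaches zero during payment 11.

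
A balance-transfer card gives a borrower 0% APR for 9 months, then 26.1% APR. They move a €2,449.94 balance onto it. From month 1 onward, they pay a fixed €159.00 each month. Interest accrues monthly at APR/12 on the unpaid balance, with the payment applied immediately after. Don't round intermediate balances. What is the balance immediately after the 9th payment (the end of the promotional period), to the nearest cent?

Promo months 1–9 at r₀ = 0%/12 = 0; months 10+ at r₁ = 26.1%/12 = 0.02175.
After month 9 (no interest yet): B = €2,449.94 − 9·€159.00 = €1,018.94.

€1,018.94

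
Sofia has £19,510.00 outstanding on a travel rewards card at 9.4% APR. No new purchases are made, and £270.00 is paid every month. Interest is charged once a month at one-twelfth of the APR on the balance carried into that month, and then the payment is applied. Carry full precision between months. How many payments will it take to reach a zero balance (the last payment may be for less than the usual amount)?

107 months

Monthly rate r = 9.4%/12 = 0.783333% = 0.00783333.
Recurrence: B ← B·(1+r) − £270.00.
Month 1: interest £152.83; balance after payment £19,392.83.
Month 2: interest £151.91; balance after payment £19,274.74.
Closed form: n = −ln(1 − rB₀/P)/ln(1+r) = −ln(0.43397)/ln(1.00783) ≈ 106.985, so the balance reaches zero during payment 107.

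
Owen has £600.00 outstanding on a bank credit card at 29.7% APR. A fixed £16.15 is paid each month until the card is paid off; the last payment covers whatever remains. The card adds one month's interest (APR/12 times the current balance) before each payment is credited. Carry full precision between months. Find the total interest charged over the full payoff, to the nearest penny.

£1,064.35

Monthly rate r = 29.7%/12 = 2.475% = 0.02475.
Payoff takes n = ⌈−ln(1 − rB₀/P)/ln(1+r)⌉ = ⌈103.055⌉ = 104 payments; the last is £0.90.
Total paid = 103·£16.15 + £0.90 = £1,664.35.
Total interest = total paid − principal = £1,664.35 − £600.00 = £1,064.35.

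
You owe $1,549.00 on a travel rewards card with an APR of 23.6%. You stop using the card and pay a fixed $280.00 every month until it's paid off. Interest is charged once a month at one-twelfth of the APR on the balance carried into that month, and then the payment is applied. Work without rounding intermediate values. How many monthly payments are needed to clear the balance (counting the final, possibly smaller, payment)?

Monthly rate r = 23.6%/12 = 1.96667% = 0.0196667.
Recurrence: B ← B·(1+r) − $280.00.
Month 1: interest $30.46; balance after payment $1,299.46.
Month 2: interest $25.56; balance after payment $1,045.02.
Month 3: interest $20.55; balance after payment $785.57.
Month 4: interest $15.45; balance after payment $521.02.
Month 5: interest $10.25; balance after payment $251.27.
Month 6: interest $4.94; balance after payment $0.00.

6 payments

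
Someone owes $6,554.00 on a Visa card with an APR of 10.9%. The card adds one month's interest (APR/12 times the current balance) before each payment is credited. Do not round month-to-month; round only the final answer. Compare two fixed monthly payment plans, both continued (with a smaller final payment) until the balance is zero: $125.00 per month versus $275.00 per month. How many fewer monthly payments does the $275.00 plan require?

Monthly rate r = 10.9%/12 = 0.908333% = 0.00908333.
At $125.00/mo: n = ⌈−ln(1 − rB₀/P)/ln(1+r)⌉ = 72 payments (last $65.80); total interest = total paid − $6,554.00 = $2,386.80.
At $275.00/mo: 27 payments (last $269.45); total interest $865.45.
Payments saved = 72 − 27 = 45.

45 fewer payments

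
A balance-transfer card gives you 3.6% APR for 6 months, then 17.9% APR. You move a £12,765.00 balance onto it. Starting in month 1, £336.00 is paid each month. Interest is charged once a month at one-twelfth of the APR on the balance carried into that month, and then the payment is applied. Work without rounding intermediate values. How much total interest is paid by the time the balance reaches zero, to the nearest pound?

Promo months 1–6 at r₀ = 3.6%/12 = 0.003; months 7+ at r₁ = 17.9%/12 = 0.0149167.
After month 6: iterate B ← B·(1+r₀) − £336.00 for 6 months → £10,965.32.
Then at r₁ with £336.00/mo: n₂ = −ln(1 − r₁·B/P)/ln(1+r₁) ≈ 45.05 → 46 more payments.
Total paid = 51·£336.00 + £18.37 = £17,154.37; interest = £17,154.37 − £12,765.00 = £4,389.37.

£4,389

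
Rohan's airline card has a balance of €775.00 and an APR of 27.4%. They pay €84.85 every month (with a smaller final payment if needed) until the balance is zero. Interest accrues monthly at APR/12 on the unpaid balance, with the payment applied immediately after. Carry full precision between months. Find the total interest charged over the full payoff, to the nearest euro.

Monthly rate r = 27.4%/12 = 2.28333% = 0.0228333.
Payoff takes n = ⌈−ln(1 − rB₀/P)/ln(1+r)⌉ = ⌈10.360⌉ = 11 payments; the last is €30.77.
Total paid = 10·€84.85 + €30.77 = €879.27.
Total interest = total paid − principal = €879.27 − €775.00 = €104.27.

€104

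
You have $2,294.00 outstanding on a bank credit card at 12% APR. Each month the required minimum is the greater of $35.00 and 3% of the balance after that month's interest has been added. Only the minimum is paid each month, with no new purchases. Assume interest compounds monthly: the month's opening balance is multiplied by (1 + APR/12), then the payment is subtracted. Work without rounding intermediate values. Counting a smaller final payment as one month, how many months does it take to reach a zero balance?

Monthly rate r = 12%/12 = 1% = 0.01.
While 3% of the post-interest balance exceeds $35.00, each month B ← (B·(1+r))·(1 − 0.03), i.e. B shrinks by the factor (1+r)·0.97 = 0.9797.
This holds for months 1–34. Entering month 35 the balance is $1,142.24; 3% of the post-interest balance is now below $35.00, so the flat $35.00 minimum applies from here.
From month 35 a fixed $35.00 at rate r clears $1,142.24 in 40 more payments. Total: 34 + 40 = 74 months.

74 months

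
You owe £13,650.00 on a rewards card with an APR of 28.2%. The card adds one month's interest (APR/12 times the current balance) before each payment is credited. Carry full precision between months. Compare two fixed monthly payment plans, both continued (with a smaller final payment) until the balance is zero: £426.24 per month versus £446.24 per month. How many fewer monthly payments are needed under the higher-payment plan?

6 fewer payments

Monthly rate r = 28.2%/12 = 2.35% = 0.0235.
At £426.24/mo: n = ⌈−ln(1 − rB₀/P)/ln(1+r)⌉ = 61 payments (last £54.42); total interest = total paid − £13,650.00 = £11,978.82.
At £446.24/mo: 55 payments (last £279.99); total interest £10,726.95.
Payments saved = 61 − 55 = 6.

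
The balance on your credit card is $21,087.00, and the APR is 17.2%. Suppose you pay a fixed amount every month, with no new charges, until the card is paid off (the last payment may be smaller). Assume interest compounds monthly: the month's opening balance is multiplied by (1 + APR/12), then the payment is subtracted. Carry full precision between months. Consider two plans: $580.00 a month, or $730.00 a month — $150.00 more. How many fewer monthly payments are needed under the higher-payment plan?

14 fewer payments

Monthly rate r = 17.2%/12 = 1.43333% = 0.0143333.
At $580.00/mo: n = ⌈−ln(1 − rB₀/P)/ln(1+r)⌉ = 52 payments (last $428.12); total interest = total paid − $21,087.00 = $8,921.12.
At $730.00/mo: 38 payments (last $408.05); total interest $6,331.05.
Payments saved = 52 − 38 = 14.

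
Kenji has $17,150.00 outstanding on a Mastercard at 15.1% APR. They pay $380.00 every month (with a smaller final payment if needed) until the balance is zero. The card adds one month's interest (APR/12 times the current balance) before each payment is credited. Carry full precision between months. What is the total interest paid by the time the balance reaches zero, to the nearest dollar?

Monthly rate r = 15.1%/12 = 1.25833% = 0.0125833.
Payoff takes n = ⌈−ln(1 − rB₀/P)/ln(1+r)⌉ = ⌈67.103⌉ = 68 payments; the last is $39.37.
Total paid = 67·$380.00 + $39.37 = $25,499.37.
Total interest = total paid − principal = $25,499.37 − $17,150.00 = $8,349.37.

$8,349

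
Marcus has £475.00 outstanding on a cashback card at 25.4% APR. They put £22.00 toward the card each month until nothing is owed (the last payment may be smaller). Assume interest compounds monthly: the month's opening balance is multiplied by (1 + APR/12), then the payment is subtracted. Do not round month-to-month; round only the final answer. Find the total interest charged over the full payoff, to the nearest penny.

Monthly rate r = 25.4%/12 = 2.11667% = 0.0211667.
Payoff takes n = ⌈−ln(1 − rB₀/P)/ln(1+r)⌉ = ⌈29.154⌉ = 30 payments; the last is £3.43.
Total paid = 29·£22.00 + £3.43 = £641.43.
Total interest = total paid − principal = £641.43 − £475.00 = £166.43.

£166.43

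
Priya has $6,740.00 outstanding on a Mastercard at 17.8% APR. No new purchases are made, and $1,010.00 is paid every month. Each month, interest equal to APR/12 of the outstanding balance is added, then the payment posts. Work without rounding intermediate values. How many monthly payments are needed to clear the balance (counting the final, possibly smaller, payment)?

Monthly rate r = 17.8%/12 = 1.48333% = 0.0148333.
Recurrence: B ← B·(1+r) − $1,010.00.
Month 1: interest $99.98; balance after payment $5,829.98.
Month 2: interest $86.48; balance after payment $4,906.45.
Closed form: n = −ln(1 − rB₀/P)/ln(1+r) = −ln(0.90101)/ln(1.01483) ≈ 7.079, so the balance reaches zero during payment 8.

8 months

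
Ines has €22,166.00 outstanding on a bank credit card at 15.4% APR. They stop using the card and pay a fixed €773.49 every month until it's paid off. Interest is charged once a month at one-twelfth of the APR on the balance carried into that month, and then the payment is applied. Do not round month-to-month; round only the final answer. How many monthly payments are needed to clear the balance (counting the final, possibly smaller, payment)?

36 months

Monthly rate r = 15.4%/12 = 1.28333% = 0.0128333.
Recurrence: B ← B·(1+r) − €773.49.
Month 1: interest €284.46; balance after payment €21,676.97.
Month 2: interest €278.19; balance after payment €21,181.67.
Closed form: n = −ln(1 − rB₀/P)/ln(1+r) = −ln(0.63223)/ln(1.01283) ≈ 35.956, so the balance reaches zero during payment 36.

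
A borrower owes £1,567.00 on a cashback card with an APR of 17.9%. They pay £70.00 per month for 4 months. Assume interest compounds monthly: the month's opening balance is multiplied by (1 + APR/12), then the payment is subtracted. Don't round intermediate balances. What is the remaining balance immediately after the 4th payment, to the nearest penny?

Monthly rate r = 17.9%/12 = 1.49167% = 0.0149167.
Each month: B ← B·(1+r) − £70.00.
Month 1: interest £23.37; balance after payment £1,520.37.
Month 2: interest £22.68; balance after payment £1,473.05.
Month 3: interest £21.97; balance after payment £1,425.03.
Month 4: interest £21.26; balance after payment £1,376.28.

£1,376.28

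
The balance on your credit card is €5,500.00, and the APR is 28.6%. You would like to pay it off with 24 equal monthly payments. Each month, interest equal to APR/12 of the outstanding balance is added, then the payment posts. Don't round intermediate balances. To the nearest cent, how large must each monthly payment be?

Monthly rate r = 28.6%/12 = 2.38333% = 0.0238333.
Level-payment amortization: P = B₀·r / (1 − (1+r)^(−n)) = 5500.00·0.0238333 / (1 − 1.02383^(−24)).
Denominator 1 − (1+r)^(−24) = 0.431804694.
P = 131.083 / 0.431804694 ≈ 303.57.

€303.57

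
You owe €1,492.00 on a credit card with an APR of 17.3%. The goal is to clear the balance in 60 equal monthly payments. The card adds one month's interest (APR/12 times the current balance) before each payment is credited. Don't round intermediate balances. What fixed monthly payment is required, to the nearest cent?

€37.32

Monthly rate r = 17.3%/12 = 1.44167% = 0.0144167.
Level-payment amortization: P = B₀·r / (1 − (1+r)^(−n)) = 1492.00·0.0144167 / (1 − 1.01442^(−60)).
Denominator 1 − (1+r)^(−60) = 0.57634002.
P = 21.5097 / 0.57634002 ≈ 37.32.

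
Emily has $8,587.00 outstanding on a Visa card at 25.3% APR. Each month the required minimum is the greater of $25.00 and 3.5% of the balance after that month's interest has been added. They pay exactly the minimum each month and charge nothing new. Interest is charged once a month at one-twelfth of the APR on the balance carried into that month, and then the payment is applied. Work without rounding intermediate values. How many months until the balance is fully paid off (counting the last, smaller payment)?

Monthly rate r = 25.3%/12 = 2.10833% = 0.0210833.
While 3.5% of the post-interest balance exceeds $25.00, each month B ← (B·(1+r))·(1 − 0.035), i.e. B shrinks by the factor (1+r)·0.965 = 0.98535.
This holds for months 1–170. Entering month 171 the balance is $698.05; 3.5% of the post-interest balance is now below $25.00, so the flat $25.00 minimum applies from here.
From month 171 a fixed $25.00 at rate r clears $698.05 in 43 more payments. Total: 170 + 43 = 213 months.

213 months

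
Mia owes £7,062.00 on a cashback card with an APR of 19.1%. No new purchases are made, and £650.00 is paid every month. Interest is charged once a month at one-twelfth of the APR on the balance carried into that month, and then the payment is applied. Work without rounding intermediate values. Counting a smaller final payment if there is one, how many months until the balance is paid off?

13 payments

Monthly rate r = 19.1%/12 = 1.59167% = 0.0159167.
Recurrence: B ← B·(1+r) − £650.00.
Month 1: interest £112.40; balance after payment £6,524.40.
Month 2: interest £103.85; balance after payment £5,978.25.
Closed form: n = −ln(1 − rB₀/P)/ln(1+r) = −ln(0.82707)/ln(1.01592) ≈ 12.023, so the balance reaches zero during payment 13.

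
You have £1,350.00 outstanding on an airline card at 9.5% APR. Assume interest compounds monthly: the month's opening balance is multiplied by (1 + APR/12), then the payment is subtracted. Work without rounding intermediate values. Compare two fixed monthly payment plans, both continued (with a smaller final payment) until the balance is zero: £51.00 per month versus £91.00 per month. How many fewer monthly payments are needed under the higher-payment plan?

14 fewer payments

Monthly rate r = 9.5%/12 = 0.791667% = 0.00791667.
At £51.00/mo: n = ⌈−ln(1 − rB₀/P)/ln(1+r)⌉ = 30 payments (last £41.97); total interest = total paid − £1,350.00 = £170.97.
At £91.00/mo: 16 payments (last £76.81); total interest £91.81.
Payments saved = 30 − 16 = 14.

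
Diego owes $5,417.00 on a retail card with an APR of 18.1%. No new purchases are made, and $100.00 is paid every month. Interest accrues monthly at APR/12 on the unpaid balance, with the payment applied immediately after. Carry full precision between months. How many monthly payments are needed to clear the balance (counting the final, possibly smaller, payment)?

Monthly rate r = 18.1%/12 = 1.50833% = 0.0150833.
Recurrence: B ← B·(1+r) − $100.00.
Month 1: interest $81.71; balance after payment $5,398.71.
Month 2: interest $81.43; balance after payment $5,380.14.
Closed form: n = −ln(1 − rB₀/P)/ln(1+r) = −ln(0.18294)/ln(1.01508) ≈ 113.463, so the balance reaches zero during payment 114.

114 payments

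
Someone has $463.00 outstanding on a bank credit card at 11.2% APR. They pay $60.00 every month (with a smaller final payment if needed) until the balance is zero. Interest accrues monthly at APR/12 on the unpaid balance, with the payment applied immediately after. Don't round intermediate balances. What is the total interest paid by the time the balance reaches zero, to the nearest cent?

$19.77

Monthly rate r = 11.2%/12 = 0.933333% = 0.00933333.
Payoff takes n = ⌈−ln(1 − rB₀/P)/ln(1+r)⌉ = ⌈8.046⌉ = 9 payments; the last is $2.77.
Total paid = 8·$60.00 + $2.77 = $482.77.
Total interest = total paid − principal = $482.77 − $463.00 = $19.77.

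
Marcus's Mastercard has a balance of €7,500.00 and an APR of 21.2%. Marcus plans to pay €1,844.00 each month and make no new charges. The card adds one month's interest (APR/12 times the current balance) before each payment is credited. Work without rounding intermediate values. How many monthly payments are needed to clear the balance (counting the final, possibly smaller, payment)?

5 payments

Monthly rate r = 21.2%/12 = 1.76667% = 0.0176667.
Recurrence: B ← B·(1+r) − €1,844.00.
Month 1: interest €132.50; balance after payment €5,788.50.
Month 2: interest €102.26; balance after payment €4,046.76.
Month 3: interest €71.49; balance after payment €2,274.26.
Month 4: interest €40.18; balance after payment €470.43.
Month 5: interest €8.31; balance after payment €0.00.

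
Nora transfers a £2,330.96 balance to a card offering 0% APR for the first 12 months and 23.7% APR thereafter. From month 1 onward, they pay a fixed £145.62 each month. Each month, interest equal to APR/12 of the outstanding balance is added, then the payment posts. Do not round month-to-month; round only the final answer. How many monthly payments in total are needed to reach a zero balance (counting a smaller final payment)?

Promo months 1–12 at r₀ = 0%/12 = 0; months 13+ at r₁ = 23.7%/12 = 0.01975.
After month 12 (no interest yet): B = £2,330.96 − 12·£145.62 = £583.52.
Then at r₁ with £145.62/mo: n₂ = −ln(1 − r₁·B/P)/ln(1+r₁) ≈ 4.22 → 5 more payments.

17 months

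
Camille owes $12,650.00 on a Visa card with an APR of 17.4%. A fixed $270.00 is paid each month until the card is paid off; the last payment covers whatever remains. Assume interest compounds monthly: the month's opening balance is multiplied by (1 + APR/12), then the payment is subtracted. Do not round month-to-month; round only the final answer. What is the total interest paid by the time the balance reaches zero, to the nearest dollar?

Monthly rate r = 17.4%/12 = 1.45% = 0.0145.
Payoff takes n = ⌈−ln(1 − rB₀/P)/ln(1+r)⌉ = ⌈79.009⌉ = 80 payments; the last is $2.58.
Total paid = 79·$270.00 + $2.58 = $21,332.58.
Total interest = total paid − principal = $21,332.58 − $12,650.00 = $8,682.58.

$8,683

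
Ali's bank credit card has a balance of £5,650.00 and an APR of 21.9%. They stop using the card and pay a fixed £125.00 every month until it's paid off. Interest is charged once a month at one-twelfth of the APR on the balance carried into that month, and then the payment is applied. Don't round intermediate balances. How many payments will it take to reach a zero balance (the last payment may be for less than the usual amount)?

Monthly rate r = 21.9%/12 = 1.825% = 0.01825.
Recurrence: B ← B·(1+r) − £125.00.
Month 1: interest £103.11; balance after payment £5,628.11.
Month 2: interest £102.71; balance after payment £5,605.83.
Closed form: n = −ln(1 − rB₀/P)/ln(1+r) = −ln(0.1751)/ln(1.01825) ≈ 96.342, so the balance reaches zero during payment 97.

97 payments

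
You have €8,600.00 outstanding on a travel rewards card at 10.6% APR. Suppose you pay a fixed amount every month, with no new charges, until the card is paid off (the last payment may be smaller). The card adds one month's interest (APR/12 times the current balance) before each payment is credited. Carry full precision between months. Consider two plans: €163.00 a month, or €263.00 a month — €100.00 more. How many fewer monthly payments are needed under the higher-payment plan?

Monthly rate r = 10.6%/12 = 0.883333% = 0.00883333.
At €163.00/mo: n = ⌈−ln(1 − rB₀/P)/ln(1+r)⌉ = 72 payments (last €56.62); total interest = total paid − €8,600.00 = €3,029.62.
At €263.00/mo: 39 payments (last €199.81); total interest €1,593.81.
Payments saved = 72 − 39 = 33.

33 fewer payments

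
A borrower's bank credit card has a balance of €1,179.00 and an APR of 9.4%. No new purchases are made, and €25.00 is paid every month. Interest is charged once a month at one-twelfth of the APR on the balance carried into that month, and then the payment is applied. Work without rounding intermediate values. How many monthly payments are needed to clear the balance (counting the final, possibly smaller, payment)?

60 months

Monthly rate r = 9.4%/12 = 0.783333% = 0.00783333.
Recurrence: B ← B·(1+r) − €25.00.
Month 1: interest €9.24; balance after payment €1,163.24.
Month 2: interest €9.11; balance after payment €1,147.35.
Closed form: n = −ln(1 − rB₀/P)/ln(1+r) = −ln(0.63058)/ln(1.00783) ≈ 59.096, so the balance reaches zero during payment 60.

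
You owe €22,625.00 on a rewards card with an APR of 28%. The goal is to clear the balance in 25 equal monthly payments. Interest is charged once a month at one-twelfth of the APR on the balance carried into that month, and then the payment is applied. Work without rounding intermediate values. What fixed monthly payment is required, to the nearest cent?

€1,204.70

Monthly rate r = 28%/12 = 2.33333% = 0.0233333.
Level-payment amortization: P = B₀·r / (1 − (1+r)^(−n)) = 22625.00·0.0233333 / (1 − 1.02333^(−25)).
Denominator 1 − (1+r)^(−25) = 0.438212617.
P = 527.917 / 0.438212617 ≈ 1204.70.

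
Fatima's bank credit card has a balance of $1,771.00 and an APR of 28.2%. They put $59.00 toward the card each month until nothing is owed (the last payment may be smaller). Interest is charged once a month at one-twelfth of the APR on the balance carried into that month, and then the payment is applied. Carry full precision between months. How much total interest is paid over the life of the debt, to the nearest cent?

Monthly rate r = 28.2%/12 = 2.35% = 0.0235.
Payoff takes n = ⌈−ln(1 − rB₀/P)/ln(1+r)⌉ = ⌈52.614⌉ = 53 payments; the last is $36.40.
Total paid = 52·$59.00 + $36.40 = $3,104.40.
Total interest = total paid − principal = $3,104.40 − $1,771.00 = $1,333.40.

$1,333.40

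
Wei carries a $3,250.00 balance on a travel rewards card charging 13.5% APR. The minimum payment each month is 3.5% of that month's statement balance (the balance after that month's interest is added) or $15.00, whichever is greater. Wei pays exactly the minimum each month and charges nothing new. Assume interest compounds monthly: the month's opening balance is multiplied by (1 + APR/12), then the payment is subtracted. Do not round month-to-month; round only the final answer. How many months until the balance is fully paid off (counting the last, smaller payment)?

Monthly rate r = 13.5%/12 = 1.125% = 0.01125.
While 3.5% of the post-interest balance exceeds $15.00, each month B ← (B·(1+r))·(1 − 0.035), i.e. B shrinks by the factor (1+r)·0.965 = 0.97586.
This holds for months 1–84. Entering month 85 the balance is $417.15; 3.5% of the post-interest balance is now below $15.00, so the flat $15.00 minimum applies from here.
From month 85 a fixed $15.00 at rate r clears $417.15 in 34 more payments. Total: 84 + 34 = 118 months.

118 months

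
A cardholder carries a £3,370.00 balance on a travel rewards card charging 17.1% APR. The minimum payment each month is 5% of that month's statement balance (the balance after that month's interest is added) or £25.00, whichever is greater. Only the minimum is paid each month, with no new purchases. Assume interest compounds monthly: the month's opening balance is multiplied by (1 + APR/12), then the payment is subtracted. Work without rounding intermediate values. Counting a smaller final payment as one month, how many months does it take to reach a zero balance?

Monthly rate r = 17.1%/12 = 1.425% = 0.01425.
While 5% of the post-interest balance exceeds £25.00, each month B ← (B·(1+r))·(1 − 0.05), i.e. B shrinks by the factor (1+r)·0.95 = 0.96354.
This holds for months 1–52. Entering month 53 the balance is £488.43; 5% of the post-interest balance is now below £25.00, so the flat £25.00 minimum applies from here.
From month 53 a fixed £25.00 at rate r clears £488.43 in 24 more payments. Total: 52 + 24 = 76 months.

76 months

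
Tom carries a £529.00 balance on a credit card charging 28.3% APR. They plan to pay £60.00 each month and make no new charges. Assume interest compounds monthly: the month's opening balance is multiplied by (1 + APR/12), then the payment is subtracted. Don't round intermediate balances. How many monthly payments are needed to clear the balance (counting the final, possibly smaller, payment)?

11 months

Monthly rate r = 28.3%/12 = 2.35833% = 0.0235833.
Recurrence: B ← B·(1+r) − £60.00.
Month 1: interest £12.48; balance after payment £481.48.
Month 2: interest £11.35; balance after payment £432.83.
Closed form: n = −ln(1 − rB₀/P)/ln(1+r) = −ln(0.79207)/ln(1.02358) ≈ 10.000, so the balance reaches zero during payment 11.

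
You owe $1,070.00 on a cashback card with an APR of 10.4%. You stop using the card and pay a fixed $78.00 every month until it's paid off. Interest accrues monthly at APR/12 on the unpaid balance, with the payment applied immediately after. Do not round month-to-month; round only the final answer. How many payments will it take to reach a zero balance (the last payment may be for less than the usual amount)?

Monthly rate r = 10.4%/12 = 0.866667% = 0.00866667.
Recurrence: B ← B·(1+r) − $78.00.
Month 1: interest $9.27; balance after payment $1,001.27.
Month 2: interest $8.68; balance after payment $931.95.
Closed form: n = −ln(1 − rB₀/P)/ln(1+r) = −ln(0.88111)/ln(1.00867) ≈ 14.668, so the balance reaches zero during payment 15.

15 payments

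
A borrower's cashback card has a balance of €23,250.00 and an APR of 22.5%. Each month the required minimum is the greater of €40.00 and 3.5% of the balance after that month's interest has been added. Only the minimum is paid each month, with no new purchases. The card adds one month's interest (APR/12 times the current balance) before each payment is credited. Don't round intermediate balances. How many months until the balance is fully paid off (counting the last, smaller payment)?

218 months

Monthly rate r = 22.5%/12 = 1.875% = 0.01875.
While 3.5% of the post-interest balance exceeds €40.00, each month B ← (B·(1+r))·(1 − 0.035), i.e. B shrinks by the factor (1+r)·0.965 = 0.98309.
This holds for months 1–178. Entering month 179 the balance is €1,117.69; 3.5% of the post-interest balance is now below €40.00, so the flat €40.00 minimum applies from here.
From month 179 a fixed €40.00 at rate r clears €1,117.69 in 40 more payments. Total: 178 + 40 = 218 months.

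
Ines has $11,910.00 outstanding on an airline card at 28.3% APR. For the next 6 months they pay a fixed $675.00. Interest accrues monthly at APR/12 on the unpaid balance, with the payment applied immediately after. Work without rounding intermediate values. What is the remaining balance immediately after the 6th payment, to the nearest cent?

Monthly rate r = 28.3%/12 = 2.35833% = 0.0235833.
Each month: B ← B·(1+r) − $675.00.
Month 1: interest $280.88; balance after payment $11,515.88.
Month 2: interest $271.58; balance after payment $11,112.46.
Month 3: interest $262.07; balance after payment $10,699.53.
Month 4: interest $252.33; balance after payment $10,276.86.
Month 5: interest $242.36; balance after payment $9,844.22.
Month 6: interest $232.16; balance after payment $9,401.38.

$9,401.38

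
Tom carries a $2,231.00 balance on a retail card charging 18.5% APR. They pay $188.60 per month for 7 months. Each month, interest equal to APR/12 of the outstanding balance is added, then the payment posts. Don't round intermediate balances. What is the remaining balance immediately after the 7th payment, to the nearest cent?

Monthly rate r = 18.5%/12 = 1.54167% = 0.0154167.
Each month: B ← B·(1+r) − $188.60.
Month 1: interest $34.39; balance after payment $2,076.79.
Month 2: interest $32.02; balance after payment $1,920.21.
Month 3: interest $29.60; balance after payment $1,761.22.
Month 4: interest $27.15; balance after payment $1,599.77.
Month 5: interest $24.66; balance after payment $1,435.83.
Month 6: interest $22.14; balance after payment $1,269.37.
Month 7: interest $19.57; balance after payment $1,100.34.

$1,100.34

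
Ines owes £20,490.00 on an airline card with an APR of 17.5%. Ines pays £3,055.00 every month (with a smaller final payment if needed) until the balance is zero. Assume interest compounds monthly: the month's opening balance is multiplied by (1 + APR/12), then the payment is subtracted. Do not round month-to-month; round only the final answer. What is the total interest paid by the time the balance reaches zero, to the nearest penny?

£1,231.63

Monthly rate r = 17.5%/12 = 1.45833% = 0.0145833.
Payoff takes n = ⌈−ln(1 − rB₀/P)/ln(1+r)⌉ = ⌈7.109⌉ = 8 payments; the last is £336.63.
Total paid = 7·£3,055.00 + £336.63 = £21,721.63.
Total interest = total paid − principal = £21,721.63 − £20,490.00 = £1,231.63.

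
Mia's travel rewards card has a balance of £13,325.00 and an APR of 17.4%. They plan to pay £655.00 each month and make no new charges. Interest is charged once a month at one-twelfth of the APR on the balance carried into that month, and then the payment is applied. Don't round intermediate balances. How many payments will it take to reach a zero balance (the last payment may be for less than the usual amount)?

Monthly rate r = 17.4%/12 = 1.45% = 0.0145.
Recurrence: B ← B·(1+r) − £655.00.
Month 1: interest £193.21; balance after payment £12,863.21.
Month 2: interest £186.52; balance after payment £12,394.73.
Closed form: n = −ln(1 − rB₀/P)/ln(1+r) = −ln(0.70502)/ln(1.0145) ≈ 24.280, so the balance reaches zero during payment 25.

25 months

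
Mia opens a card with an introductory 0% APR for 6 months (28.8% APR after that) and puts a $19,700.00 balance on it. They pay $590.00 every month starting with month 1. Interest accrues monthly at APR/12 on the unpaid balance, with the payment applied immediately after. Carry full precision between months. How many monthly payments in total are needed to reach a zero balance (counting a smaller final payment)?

52 months

Promo months 1–6 at r₀ = 0%/12 = 0; months 7+ at r₁ = 28.8%/12 = 0.024.
After month 6 (no interest yet): B = $19,700.00 − 6·$590.00 = $16,160.00.
Then at r₁ with $590.00/mo: n₂ = −ln(1 − r₁·B/P)/ln(1+r₁) ≈ 45.16 → 46 more payments.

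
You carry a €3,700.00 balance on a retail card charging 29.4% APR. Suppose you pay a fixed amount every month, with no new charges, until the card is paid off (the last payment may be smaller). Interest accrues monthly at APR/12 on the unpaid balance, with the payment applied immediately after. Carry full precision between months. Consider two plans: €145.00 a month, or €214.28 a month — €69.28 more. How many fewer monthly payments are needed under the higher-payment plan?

Monthly rate r = 29.4%/12 = 2.45% = 0.0245.
At €145.00/mo: n = ⌈−ln(1 − rB₀/P)/ln(1+r)⌉ = 41 payments (last €78.92); total interest = total paid − €3,700.00 = €2,178.92.
At €214.28/mo: 23 payments (last €155.33); total interest €1,169.49.
Payments saved = 41 − 23 = 18.

18 fewer payments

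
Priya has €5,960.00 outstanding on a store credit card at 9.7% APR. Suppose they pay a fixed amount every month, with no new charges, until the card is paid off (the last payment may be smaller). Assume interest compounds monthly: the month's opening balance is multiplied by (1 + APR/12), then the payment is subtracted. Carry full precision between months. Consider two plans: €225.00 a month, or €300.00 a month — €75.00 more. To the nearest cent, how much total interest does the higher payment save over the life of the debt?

Monthly rate r = 9.7%/12 = 0.808333% = 0.00808333.
At €225.00/mo: n = ⌈−ln(1 − rB₀/P)/ln(1+r)⌉ = 30 payments (last €208.97); total interest = total paid − €5,960.00 = €773.97.
At €300.00/mo: 22 payments (last €223.33); total interest €563.33.
Interest saved = €773.97 − €563.33 = €210.64.

€210.64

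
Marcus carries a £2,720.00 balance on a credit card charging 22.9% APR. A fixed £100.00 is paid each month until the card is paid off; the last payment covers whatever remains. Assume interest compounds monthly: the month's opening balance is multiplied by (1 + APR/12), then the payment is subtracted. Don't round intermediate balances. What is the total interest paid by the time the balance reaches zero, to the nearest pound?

£1,153

Monthly rate r = 22.9%/12 = 1.90833% = 0.0190833.
Payoff takes n = ⌈−ln(1 − rB₀/P)/ln(1+r)⌉ = ⌈38.724⌉ = 39 payments; the last is £72.62.
Total paid = 38·£100.00 + £72.62 = £3,872.62.
Total interest = total paid − principal = £3,872.62 − £2,720.00 = £1,152.62.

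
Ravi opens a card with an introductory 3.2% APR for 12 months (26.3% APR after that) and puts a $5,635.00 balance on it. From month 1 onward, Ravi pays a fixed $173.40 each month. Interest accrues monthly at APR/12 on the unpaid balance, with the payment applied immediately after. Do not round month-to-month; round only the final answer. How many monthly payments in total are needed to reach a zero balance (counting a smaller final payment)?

42 months

Promo months 1–12 at r₀ = 3.2%/12 = 0.00266667; months 13+ at r₁ = 26.3%/12 = 0.0219167.
After month 12: iterate B ← B·(1+r₀) − $173.40 for 12 months → $3,706.40.
Then at r₁ with $173.40/mo: n₂ = −ln(1 − r₁·B/P)/ln(1+r₁) ≈ 29.15 → 30 more payments.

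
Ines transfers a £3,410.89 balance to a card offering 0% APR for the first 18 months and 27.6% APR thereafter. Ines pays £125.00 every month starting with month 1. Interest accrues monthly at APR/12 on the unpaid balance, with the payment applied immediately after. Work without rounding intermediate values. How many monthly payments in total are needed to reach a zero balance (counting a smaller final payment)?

29 months

Promo months 1–18 at r₀ = 0%/12 = 0; months 19+ at r₁ = 27.6%/12 = 0.023.
After month 18 (no interest yet): B = £3,410.89 − 18·£125.00 = £1,160.89.
Then at r₁ with £125.00/mo: n₂ = −ln(1 − r₁·B/P)/ln(1+r₁) ≈ 10.57 → 11 more payments.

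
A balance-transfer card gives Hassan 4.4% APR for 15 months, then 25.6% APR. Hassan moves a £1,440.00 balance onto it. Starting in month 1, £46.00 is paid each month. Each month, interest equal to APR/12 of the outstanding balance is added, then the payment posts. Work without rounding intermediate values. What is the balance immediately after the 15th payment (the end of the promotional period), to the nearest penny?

£813.27

Promo months 1–15 at r₀ = 4.4%/12 = 0.00366667; months 16+ at r₁ = 25.6%/12 = 0.0213333.
After month 15: iterate B ← B·(1+r₀) − £46.00 for 15 months → £813.27.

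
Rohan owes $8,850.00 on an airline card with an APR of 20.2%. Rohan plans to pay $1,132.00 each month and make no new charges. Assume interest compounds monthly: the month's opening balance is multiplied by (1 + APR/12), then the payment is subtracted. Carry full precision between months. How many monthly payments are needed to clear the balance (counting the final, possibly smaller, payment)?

Monthly rate r = 20.2%/12 = 1.68333% = 0.0168333.
Recurrence: B ← B·(1+r) − $1,132.00.
Month 1: interest $148.97; balance after payment $7,866.98.
Month 2: interest $132.43; balance after payment $6,867.40.
Closed form: n = −ln(1 − rB₀/P)/ln(1+r) = −ln(0.8684)/ln(1.01683) ≈ 8.453, so the balance reaches zero during payment 9.

9 payments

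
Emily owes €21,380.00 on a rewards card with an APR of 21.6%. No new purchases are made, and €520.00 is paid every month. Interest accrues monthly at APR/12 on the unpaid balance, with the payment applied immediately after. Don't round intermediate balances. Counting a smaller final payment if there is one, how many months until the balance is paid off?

Monthly rate r = 21.6%/12 = 1.8% = 0.018.
Recurrence: B ← B·(1+r) − €520.00.
Month 1: interest €384.84; balance after payment €21,244.84.
Month 2: interest €382.41; balance after payment €21,107.25.
Closed form: n = −ln(1 − rB₀/P)/ln(1+r) = −ln(0.25992)/ln(1.018) ≈ 75.526, so the balance reaches zero during payment 76.

76 months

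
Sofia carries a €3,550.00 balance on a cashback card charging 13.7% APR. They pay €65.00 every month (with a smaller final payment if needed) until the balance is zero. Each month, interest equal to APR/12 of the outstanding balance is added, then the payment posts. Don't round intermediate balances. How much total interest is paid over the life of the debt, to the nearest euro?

€2,044

Monthly rate r = 13.7%/12 = 1.14167% = 0.0114167.
Payoff takes n = ⌈−ln(1 − rB₀/P)/ln(1+r)⌉ = ⌈86.056⌉ = 87 payments; the last is €3.65.
Total paid = 86·€65.00 + €3.65 = €5,593.65.
Total interest = total paid − principal = €5,593.65 − €3,550.00 = €2,043.65.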